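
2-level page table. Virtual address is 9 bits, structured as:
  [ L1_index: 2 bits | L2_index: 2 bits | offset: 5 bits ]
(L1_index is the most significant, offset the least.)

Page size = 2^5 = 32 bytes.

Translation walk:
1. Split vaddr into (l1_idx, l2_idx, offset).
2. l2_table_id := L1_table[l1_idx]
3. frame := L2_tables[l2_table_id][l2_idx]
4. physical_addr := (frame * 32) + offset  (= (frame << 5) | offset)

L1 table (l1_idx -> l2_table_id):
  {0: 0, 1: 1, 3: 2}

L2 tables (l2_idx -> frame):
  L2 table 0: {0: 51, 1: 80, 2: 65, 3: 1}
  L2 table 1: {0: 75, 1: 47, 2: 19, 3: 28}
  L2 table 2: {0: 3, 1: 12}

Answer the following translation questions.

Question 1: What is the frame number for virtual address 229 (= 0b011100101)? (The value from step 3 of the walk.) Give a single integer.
Answer: 28

Derivation:
vaddr = 229: l1_idx=1, l2_idx=3
L1[1] = 1; L2[1][3] = 28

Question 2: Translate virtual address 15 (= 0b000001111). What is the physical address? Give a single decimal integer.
Answer: 1647

Derivation:
vaddr = 15 = 0b000001111
Split: l1_idx=0, l2_idx=0, offset=15
L1[0] = 0
L2[0][0] = 51
paddr = 51 * 32 + 15 = 1647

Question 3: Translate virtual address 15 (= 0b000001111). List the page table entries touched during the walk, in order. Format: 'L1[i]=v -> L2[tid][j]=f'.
Answer: L1[0]=0 -> L2[0][0]=51

Derivation:
vaddr = 15 = 0b000001111
Split: l1_idx=0, l2_idx=0, offset=15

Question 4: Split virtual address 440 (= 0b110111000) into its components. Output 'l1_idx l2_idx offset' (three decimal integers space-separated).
Answer: 3 1 24

Derivation:
vaddr = 440 = 0b110111000
  top 2 bits -> l1_idx = 3
  next 2 bits -> l2_idx = 1
  bottom 5 bits -> offset = 24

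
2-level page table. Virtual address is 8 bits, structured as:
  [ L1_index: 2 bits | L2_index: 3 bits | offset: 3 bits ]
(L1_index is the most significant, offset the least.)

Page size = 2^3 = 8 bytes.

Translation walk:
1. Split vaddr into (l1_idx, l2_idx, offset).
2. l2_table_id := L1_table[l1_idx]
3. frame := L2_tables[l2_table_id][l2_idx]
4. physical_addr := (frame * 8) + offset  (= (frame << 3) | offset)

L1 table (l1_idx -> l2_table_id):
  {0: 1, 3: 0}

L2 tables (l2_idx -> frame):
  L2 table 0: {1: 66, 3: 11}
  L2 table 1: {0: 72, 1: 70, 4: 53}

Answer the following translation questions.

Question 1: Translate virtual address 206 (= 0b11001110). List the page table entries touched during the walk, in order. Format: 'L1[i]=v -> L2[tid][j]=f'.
Answer: L1[3]=0 -> L2[0][1]=66

Derivation:
vaddr = 206 = 0b11001110
Split: l1_idx=3, l2_idx=1, offset=6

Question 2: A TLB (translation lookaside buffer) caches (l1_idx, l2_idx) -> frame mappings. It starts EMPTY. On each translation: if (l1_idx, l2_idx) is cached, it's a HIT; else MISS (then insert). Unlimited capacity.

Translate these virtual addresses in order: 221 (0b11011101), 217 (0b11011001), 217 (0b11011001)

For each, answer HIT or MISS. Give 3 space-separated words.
vaddr=221: (3,3) not in TLB -> MISS, insert
vaddr=217: (3,3) in TLB -> HIT
vaddr=217: (3,3) in TLB -> HIT

Answer: MISS HIT HIT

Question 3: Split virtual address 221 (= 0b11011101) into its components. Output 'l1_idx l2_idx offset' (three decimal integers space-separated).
Answer: 3 3 5

Derivation:
vaddr = 221 = 0b11011101
  top 2 bits -> l1_idx = 3
  next 3 bits -> l2_idx = 3
  bottom 3 bits -> offset = 5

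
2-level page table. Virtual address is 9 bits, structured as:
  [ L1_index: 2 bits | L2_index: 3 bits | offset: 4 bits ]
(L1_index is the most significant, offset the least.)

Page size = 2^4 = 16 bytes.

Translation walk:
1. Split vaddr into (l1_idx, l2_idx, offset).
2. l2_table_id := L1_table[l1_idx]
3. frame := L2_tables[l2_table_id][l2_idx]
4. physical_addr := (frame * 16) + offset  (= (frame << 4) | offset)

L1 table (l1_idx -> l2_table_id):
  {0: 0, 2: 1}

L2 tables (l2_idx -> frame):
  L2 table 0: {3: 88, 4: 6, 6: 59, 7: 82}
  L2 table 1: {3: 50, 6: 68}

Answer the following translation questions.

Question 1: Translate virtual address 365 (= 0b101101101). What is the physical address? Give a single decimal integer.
Answer: 1101

Derivation:
vaddr = 365 = 0b101101101
Split: l1_idx=2, l2_idx=6, offset=13
L1[2] = 1
L2[1][6] = 68
paddr = 68 * 16 + 13 = 1101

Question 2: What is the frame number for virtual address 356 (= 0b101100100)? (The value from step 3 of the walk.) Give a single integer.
vaddr = 356: l1_idx=2, l2_idx=6
L1[2] = 1; L2[1][6] = 68

Answer: 68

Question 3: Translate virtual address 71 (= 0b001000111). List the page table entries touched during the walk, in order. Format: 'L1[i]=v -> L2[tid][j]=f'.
Answer: L1[0]=0 -> L2[0][4]=6

Derivation:
vaddr = 71 = 0b001000111
Split: l1_idx=0, l2_idx=4, offset=7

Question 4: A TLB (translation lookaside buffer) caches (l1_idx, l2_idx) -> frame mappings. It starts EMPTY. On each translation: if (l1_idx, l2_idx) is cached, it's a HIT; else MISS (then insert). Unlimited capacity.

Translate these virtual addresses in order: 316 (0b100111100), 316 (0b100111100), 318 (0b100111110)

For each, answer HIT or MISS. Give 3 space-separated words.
vaddr=316: (2,3) not in TLB -> MISS, insert
vaddr=316: (2,3) in TLB -> HIT
vaddr=318: (2,3) in TLB -> HIT

Answer: MISS HIT HIT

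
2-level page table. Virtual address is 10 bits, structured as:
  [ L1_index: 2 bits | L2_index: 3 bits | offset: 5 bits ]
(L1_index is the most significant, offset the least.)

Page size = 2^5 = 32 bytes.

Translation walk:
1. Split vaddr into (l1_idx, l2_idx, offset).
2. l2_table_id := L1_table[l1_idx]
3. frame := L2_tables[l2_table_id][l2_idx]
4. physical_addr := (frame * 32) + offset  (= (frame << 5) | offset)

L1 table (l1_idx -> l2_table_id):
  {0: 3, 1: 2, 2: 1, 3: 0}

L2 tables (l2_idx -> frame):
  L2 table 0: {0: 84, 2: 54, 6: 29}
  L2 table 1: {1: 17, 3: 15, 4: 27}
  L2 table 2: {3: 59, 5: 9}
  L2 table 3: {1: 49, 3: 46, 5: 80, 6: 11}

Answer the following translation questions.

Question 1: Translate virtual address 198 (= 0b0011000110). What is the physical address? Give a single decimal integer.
vaddr = 198 = 0b0011000110
Split: l1_idx=0, l2_idx=6, offset=6
L1[0] = 3
L2[3][6] = 11
paddr = 11 * 32 + 6 = 358

Answer: 358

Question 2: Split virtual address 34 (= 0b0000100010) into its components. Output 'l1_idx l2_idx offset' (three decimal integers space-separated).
Answer: 0 1 2

Derivation:
vaddr = 34 = 0b0000100010
  top 2 bits -> l1_idx = 0
  next 3 bits -> l2_idx = 1
  bottom 5 bits -> offset = 2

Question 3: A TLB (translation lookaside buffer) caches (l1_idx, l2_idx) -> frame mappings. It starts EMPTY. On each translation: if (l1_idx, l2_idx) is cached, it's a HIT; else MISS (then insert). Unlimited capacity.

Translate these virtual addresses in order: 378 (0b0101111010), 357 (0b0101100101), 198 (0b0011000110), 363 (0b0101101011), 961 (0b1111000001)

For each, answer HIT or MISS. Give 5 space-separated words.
vaddr=378: (1,3) not in TLB -> MISS, insert
vaddr=357: (1,3) in TLB -> HIT
vaddr=198: (0,6) not in TLB -> MISS, insert
vaddr=363: (1,3) in TLB -> HIT
vaddr=961: (3,6) not in TLB -> MISS, insert

Answer: MISS HIT MISS HIT MISS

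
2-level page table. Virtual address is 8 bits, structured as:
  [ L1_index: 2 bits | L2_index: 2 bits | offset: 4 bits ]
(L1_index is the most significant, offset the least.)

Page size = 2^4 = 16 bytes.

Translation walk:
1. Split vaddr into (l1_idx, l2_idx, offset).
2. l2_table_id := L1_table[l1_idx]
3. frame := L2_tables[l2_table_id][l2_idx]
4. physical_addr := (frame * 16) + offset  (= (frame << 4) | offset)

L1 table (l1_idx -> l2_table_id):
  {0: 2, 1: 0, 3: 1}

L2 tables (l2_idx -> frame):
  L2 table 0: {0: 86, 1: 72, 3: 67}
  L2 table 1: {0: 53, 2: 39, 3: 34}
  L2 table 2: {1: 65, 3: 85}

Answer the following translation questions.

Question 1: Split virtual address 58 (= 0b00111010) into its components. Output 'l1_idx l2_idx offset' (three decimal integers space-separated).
vaddr = 58 = 0b00111010
  top 2 bits -> l1_idx = 0
  next 2 bits -> l2_idx = 3
  bottom 4 bits -> offset = 10

Answer: 0 3 10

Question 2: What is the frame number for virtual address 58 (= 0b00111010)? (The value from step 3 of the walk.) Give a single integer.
Answer: 85

Derivation:
vaddr = 58: l1_idx=0, l2_idx=3
L1[0] = 2; L2[2][3] = 85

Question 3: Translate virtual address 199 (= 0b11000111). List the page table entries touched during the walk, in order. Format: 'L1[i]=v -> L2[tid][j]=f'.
vaddr = 199 = 0b11000111
Split: l1_idx=3, l2_idx=0, offset=7

Answer: L1[3]=1 -> L2[1][0]=53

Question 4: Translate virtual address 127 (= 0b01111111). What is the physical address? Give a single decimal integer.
Answer: 1087

Derivation:
vaddr = 127 = 0b01111111
Split: l1_idx=1, l2_idx=3, offset=15
L1[1] = 0
L2[0][3] = 67
paddr = 67 * 16 + 15 = 1087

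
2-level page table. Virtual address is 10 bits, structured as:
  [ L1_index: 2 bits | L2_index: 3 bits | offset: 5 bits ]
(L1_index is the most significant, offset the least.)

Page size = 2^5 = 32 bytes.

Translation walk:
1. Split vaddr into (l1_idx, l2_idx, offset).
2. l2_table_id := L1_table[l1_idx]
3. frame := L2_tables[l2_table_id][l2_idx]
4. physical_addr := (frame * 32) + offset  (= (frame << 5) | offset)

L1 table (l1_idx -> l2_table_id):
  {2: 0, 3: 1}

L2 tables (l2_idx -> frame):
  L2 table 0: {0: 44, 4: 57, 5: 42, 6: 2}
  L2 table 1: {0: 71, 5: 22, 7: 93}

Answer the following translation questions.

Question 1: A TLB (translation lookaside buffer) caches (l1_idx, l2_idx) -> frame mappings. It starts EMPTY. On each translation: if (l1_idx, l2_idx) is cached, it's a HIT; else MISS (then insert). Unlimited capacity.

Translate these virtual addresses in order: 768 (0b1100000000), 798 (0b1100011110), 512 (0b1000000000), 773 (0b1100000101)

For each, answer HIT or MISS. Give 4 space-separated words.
vaddr=768: (3,0) not in TLB -> MISS, insert
vaddr=798: (3,0) in TLB -> HIT
vaddr=512: (2,0) not in TLB -> MISS, insert
vaddr=773: (3,0) in TLB -> HIT

Answer: MISS HIT MISS HIT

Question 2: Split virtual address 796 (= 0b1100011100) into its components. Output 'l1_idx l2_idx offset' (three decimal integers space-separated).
vaddr = 796 = 0b1100011100
  top 2 bits -> l1_idx = 3
  next 3 bits -> l2_idx = 0
  bottom 5 bits -> offset = 28

Answer: 3 0 28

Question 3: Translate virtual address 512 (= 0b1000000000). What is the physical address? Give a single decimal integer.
vaddr = 512 = 0b1000000000
Split: l1_idx=2, l2_idx=0, offset=0
L1[2] = 0
L2[0][0] = 44
paddr = 44 * 32 + 0 = 1408

Answer: 1408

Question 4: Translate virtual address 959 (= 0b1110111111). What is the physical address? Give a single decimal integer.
vaddr = 959 = 0b1110111111
Split: l1_idx=3, l2_idx=5, offset=31
L1[3] = 1
L2[1][5] = 22
paddr = 22 * 32 + 31 = 735

Answer: 735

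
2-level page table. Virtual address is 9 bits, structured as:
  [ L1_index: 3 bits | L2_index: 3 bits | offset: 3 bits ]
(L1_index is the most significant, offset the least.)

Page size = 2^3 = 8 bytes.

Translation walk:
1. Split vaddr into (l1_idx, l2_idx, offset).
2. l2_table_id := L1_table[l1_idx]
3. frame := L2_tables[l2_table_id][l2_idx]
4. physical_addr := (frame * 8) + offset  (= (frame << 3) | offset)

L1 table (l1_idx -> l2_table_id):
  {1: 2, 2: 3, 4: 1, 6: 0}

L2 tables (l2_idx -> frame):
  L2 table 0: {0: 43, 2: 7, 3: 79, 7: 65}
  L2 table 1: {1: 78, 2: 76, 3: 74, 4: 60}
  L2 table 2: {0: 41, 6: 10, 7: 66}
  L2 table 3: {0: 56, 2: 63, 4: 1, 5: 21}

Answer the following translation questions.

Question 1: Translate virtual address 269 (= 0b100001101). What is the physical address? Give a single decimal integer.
vaddr = 269 = 0b100001101
Split: l1_idx=4, l2_idx=1, offset=5
L1[4] = 1
L2[1][1] = 78
paddr = 78 * 8 + 5 = 629

Answer: 629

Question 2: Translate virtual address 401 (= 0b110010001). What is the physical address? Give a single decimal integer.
vaddr = 401 = 0b110010001
Split: l1_idx=6, l2_idx=2, offset=1
L1[6] = 0
L2[0][2] = 7
paddr = 7 * 8 + 1 = 57

Answer: 57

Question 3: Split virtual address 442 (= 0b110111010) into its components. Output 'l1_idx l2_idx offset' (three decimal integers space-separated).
vaddr = 442 = 0b110111010
  top 3 bits -> l1_idx = 6
  next 3 bits -> l2_idx = 7
  bottom 3 bits -> offset = 2

Answer: 6 7 2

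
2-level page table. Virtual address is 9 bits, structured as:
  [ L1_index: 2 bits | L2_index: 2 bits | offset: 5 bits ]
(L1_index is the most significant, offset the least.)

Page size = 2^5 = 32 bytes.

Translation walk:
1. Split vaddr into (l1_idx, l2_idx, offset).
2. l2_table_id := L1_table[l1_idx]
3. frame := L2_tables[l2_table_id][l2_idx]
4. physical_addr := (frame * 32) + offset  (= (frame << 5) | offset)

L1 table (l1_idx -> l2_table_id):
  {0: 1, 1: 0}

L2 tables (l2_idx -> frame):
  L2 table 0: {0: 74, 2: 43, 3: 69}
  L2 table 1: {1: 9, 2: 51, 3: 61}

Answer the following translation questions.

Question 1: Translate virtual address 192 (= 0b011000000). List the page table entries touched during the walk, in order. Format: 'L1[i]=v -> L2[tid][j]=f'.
vaddr = 192 = 0b011000000
Split: l1_idx=1, l2_idx=2, offset=0

Answer: L1[1]=0 -> L2[0][2]=43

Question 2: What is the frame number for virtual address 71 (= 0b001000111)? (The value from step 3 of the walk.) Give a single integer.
Answer: 51

Derivation:
vaddr = 71: l1_idx=0, l2_idx=2
L1[0] = 1; L2[1][2] = 51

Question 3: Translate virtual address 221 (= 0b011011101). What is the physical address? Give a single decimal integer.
Answer: 1405

Derivation:
vaddr = 221 = 0b011011101
Split: l1_idx=1, l2_idx=2, offset=29
L1[1] = 0
L2[0][2] = 43
paddr = 43 * 32 + 29 = 1405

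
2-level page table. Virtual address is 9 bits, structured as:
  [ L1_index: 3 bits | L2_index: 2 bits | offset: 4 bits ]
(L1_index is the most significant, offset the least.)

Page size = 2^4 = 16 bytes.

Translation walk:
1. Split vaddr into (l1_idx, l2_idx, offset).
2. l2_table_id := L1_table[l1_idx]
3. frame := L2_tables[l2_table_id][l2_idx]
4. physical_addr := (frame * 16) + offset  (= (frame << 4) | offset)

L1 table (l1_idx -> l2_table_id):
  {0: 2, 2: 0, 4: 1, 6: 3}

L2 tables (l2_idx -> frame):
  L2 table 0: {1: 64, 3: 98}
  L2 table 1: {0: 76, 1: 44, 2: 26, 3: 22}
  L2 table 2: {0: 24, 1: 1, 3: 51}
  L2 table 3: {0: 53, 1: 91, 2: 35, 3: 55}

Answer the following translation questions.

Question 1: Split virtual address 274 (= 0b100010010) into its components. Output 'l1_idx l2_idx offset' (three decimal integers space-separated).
vaddr = 274 = 0b100010010
  top 3 bits -> l1_idx = 4
  next 2 bits -> l2_idx = 1
  bottom 4 bits -> offset = 2

Answer: 4 1 2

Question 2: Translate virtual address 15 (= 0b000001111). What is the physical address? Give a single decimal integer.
vaddr = 15 = 0b000001111
Split: l1_idx=0, l2_idx=0, offset=15
L1[0] = 2
L2[2][0] = 24
paddr = 24 * 16 + 15 = 399

Answer: 399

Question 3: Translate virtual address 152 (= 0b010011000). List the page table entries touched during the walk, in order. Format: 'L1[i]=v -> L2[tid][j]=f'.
Answer: L1[2]=0 -> L2[0][1]=64

Derivation:
vaddr = 152 = 0b010011000
Split: l1_idx=2, l2_idx=1, offset=8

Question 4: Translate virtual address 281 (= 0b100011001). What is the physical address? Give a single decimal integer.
vaddr = 281 = 0b100011001
Split: l1_idx=4, l2_idx=1, offset=9
L1[4] = 1
L2[1][1] = 44
paddr = 44 * 16 + 9 = 713

Answer: 713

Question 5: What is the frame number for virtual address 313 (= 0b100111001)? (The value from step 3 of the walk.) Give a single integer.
Answer: 22

Derivation:
vaddr = 313: l1_idx=4, l2_idx=3
L1[4] = 1; L2[1][3] = 22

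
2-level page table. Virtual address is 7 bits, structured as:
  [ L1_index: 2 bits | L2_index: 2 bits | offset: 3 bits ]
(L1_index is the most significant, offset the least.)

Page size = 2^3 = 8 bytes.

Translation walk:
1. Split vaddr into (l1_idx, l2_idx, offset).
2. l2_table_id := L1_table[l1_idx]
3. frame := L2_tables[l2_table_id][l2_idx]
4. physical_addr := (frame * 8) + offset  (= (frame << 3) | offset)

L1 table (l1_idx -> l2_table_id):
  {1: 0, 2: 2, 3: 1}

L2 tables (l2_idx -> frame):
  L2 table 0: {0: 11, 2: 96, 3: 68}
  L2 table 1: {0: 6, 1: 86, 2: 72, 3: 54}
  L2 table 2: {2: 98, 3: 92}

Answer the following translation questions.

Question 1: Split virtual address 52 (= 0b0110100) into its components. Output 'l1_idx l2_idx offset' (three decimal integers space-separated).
Answer: 1 2 4

Derivation:
vaddr = 52 = 0b0110100
  top 2 bits -> l1_idx = 1
  next 2 bits -> l2_idx = 2
  bottom 3 bits -> offset = 4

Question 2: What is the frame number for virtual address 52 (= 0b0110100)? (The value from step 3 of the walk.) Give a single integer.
Answer: 96

Derivation:
vaddr = 52: l1_idx=1, l2_idx=2
L1[1] = 0; L2[0][2] = 96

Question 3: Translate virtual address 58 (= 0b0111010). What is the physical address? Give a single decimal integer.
Answer: 546

Derivation:
vaddr = 58 = 0b0111010
Split: l1_idx=1, l2_idx=3, offset=2
L1[1] = 0
L2[0][3] = 68
paddr = 68 * 8 + 2 = 546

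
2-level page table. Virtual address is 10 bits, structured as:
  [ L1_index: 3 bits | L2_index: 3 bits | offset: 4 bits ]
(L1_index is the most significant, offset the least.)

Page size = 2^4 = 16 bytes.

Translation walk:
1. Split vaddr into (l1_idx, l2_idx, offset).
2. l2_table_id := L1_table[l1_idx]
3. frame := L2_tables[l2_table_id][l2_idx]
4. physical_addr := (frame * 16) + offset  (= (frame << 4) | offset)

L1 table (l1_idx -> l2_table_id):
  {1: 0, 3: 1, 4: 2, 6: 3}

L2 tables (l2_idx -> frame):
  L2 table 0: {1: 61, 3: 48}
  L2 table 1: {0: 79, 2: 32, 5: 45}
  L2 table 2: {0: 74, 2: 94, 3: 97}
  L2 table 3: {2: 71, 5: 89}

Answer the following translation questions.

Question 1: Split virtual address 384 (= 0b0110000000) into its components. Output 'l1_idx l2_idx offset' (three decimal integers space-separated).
vaddr = 384 = 0b0110000000
  top 3 bits -> l1_idx = 3
  next 3 bits -> l2_idx = 0
  bottom 4 bits -> offset = 0

Answer: 3 0 0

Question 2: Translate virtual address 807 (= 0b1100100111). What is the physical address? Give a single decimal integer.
Answer: 1143

Derivation:
vaddr = 807 = 0b1100100111
Split: l1_idx=6, l2_idx=2, offset=7
L1[6] = 3
L2[3][2] = 71
paddr = 71 * 16 + 7 = 1143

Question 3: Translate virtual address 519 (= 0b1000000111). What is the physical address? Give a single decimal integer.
vaddr = 519 = 0b1000000111
Split: l1_idx=4, l2_idx=0, offset=7
L1[4] = 2
L2[2][0] = 74
paddr = 74 * 16 + 7 = 1191

Answer: 1191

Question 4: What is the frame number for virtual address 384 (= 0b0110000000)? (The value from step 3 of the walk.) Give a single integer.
Answer: 79

Derivation:
vaddr = 384: l1_idx=3, l2_idx=0
L1[3] = 1; L2[1][0] = 79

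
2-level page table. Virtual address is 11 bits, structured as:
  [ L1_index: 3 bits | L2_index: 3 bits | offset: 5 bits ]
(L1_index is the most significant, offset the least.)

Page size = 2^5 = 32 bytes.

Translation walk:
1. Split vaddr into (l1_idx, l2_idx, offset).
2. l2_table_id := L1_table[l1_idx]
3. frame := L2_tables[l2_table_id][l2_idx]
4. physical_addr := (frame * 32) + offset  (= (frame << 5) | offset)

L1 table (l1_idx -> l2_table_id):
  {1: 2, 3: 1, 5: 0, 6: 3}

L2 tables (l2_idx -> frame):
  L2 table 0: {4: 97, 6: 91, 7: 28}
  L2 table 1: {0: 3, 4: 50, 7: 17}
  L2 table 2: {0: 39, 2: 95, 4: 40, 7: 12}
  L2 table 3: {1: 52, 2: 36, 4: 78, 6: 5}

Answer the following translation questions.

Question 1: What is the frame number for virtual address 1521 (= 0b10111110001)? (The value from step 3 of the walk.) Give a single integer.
vaddr = 1521: l1_idx=5, l2_idx=7
L1[5] = 0; L2[0][7] = 28

Answer: 28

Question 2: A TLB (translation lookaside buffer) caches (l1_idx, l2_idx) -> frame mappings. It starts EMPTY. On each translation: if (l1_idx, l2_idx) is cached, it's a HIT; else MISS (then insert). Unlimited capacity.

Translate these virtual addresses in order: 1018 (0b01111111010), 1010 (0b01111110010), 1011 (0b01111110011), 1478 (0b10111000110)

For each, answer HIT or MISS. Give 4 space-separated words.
vaddr=1018: (3,7) not in TLB -> MISS, insert
vaddr=1010: (3,7) in TLB -> HIT
vaddr=1011: (3,7) in TLB -> HIT
vaddr=1478: (5,6) not in TLB -> MISS, insert

Answer: MISS HIT HIT MISS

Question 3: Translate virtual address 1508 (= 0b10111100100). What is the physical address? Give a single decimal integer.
vaddr = 1508 = 0b10111100100
Split: l1_idx=5, l2_idx=7, offset=4
L1[5] = 0
L2[0][7] = 28
paddr = 28 * 32 + 4 = 900

Answer: 900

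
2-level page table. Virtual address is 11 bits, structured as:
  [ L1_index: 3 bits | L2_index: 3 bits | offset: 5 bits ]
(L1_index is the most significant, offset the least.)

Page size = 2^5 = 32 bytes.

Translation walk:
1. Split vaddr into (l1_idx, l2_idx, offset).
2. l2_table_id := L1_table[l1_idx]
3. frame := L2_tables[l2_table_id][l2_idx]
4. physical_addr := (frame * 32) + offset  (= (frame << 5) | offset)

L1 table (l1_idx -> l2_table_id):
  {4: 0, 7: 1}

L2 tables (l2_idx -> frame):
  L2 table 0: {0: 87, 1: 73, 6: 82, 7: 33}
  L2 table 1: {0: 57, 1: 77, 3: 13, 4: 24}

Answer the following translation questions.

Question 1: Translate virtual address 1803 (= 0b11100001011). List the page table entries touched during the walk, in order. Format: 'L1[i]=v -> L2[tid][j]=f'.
Answer: L1[7]=1 -> L2[1][0]=57

Derivation:
vaddr = 1803 = 0b11100001011
Split: l1_idx=7, l2_idx=0, offset=11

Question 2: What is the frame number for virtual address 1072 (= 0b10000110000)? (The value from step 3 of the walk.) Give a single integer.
Answer: 73

Derivation:
vaddr = 1072: l1_idx=4, l2_idx=1
L1[4] = 0; L2[0][1] = 73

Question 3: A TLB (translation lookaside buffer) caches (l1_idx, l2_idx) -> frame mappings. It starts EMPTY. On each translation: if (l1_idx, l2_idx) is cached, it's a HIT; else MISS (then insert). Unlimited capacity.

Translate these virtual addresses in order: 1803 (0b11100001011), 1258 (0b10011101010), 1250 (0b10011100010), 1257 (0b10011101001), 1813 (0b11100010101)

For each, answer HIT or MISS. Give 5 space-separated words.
vaddr=1803: (7,0) not in TLB -> MISS, insert
vaddr=1258: (4,7) not in TLB -> MISS, insert
vaddr=1250: (4,7) in TLB -> HIT
vaddr=1257: (4,7) in TLB -> HIT
vaddr=1813: (7,0) in TLB -> HIT

Answer: MISS MISS HIT HIT HIT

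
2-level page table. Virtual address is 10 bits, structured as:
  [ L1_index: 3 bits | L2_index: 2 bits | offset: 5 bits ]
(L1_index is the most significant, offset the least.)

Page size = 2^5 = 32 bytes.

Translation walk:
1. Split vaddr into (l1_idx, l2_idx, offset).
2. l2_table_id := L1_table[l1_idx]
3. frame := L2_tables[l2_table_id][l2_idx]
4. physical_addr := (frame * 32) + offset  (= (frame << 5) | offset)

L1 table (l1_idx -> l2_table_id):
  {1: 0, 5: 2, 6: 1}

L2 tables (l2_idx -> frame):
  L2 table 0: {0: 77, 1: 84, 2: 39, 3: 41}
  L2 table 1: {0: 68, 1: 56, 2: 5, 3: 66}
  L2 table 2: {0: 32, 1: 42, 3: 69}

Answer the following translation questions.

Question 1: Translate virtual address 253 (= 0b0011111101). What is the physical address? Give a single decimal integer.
vaddr = 253 = 0b0011111101
Split: l1_idx=1, l2_idx=3, offset=29
L1[1] = 0
L2[0][3] = 41
paddr = 41 * 32 + 29 = 1341

Answer: 1341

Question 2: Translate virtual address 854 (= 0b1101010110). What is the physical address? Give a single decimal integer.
Answer: 182

Derivation:
vaddr = 854 = 0b1101010110
Split: l1_idx=6, l2_idx=2, offset=22
L1[6] = 1
L2[1][2] = 5
paddr = 5 * 32 + 22 = 182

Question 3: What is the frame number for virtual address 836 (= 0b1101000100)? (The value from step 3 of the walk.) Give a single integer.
vaddr = 836: l1_idx=6, l2_idx=2
L1[6] = 1; L2[1][2] = 5

Answer: 5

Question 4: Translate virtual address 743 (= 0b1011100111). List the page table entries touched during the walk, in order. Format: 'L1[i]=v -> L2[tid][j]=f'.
Answer: L1[5]=2 -> L2[2][3]=69

Derivation:
vaddr = 743 = 0b1011100111
Split: l1_idx=5, l2_idx=3, offset=7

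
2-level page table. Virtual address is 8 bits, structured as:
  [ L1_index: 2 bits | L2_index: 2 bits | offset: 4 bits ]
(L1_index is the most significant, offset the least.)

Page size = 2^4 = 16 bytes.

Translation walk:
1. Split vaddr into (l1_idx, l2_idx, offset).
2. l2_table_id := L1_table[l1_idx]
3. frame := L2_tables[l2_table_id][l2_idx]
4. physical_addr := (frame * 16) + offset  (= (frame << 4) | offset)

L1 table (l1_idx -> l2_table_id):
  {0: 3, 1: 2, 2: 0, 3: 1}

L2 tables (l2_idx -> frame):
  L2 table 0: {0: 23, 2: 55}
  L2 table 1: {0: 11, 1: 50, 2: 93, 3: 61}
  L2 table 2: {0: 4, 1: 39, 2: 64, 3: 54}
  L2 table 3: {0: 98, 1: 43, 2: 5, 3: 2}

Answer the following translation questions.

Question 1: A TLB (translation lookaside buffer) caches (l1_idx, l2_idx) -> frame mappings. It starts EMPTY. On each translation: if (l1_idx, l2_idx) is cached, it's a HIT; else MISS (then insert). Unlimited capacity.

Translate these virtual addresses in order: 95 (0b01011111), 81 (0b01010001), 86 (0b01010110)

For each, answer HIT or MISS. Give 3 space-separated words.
Answer: MISS HIT HIT

Derivation:
vaddr=95: (1,1) not in TLB -> MISS, insert
vaddr=81: (1,1) in TLB -> HIT
vaddr=86: (1,1) in TLB -> HIT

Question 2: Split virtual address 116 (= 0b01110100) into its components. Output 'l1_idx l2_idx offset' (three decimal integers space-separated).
Answer: 1 3 4

Derivation:
vaddr = 116 = 0b01110100
  top 2 bits -> l1_idx = 1
  next 2 bits -> l2_idx = 3
  bottom 4 bits -> offset = 4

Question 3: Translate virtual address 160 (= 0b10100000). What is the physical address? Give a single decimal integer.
vaddr = 160 = 0b10100000
Split: l1_idx=2, l2_idx=2, offset=0
L1[2] = 0
L2[0][2] = 55
paddr = 55 * 16 + 0 = 880

Answer: 880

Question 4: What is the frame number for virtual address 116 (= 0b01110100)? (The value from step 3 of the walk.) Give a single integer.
vaddr = 116: l1_idx=1, l2_idx=3
L1[1] = 2; L2[2][3] = 54

Answer: 54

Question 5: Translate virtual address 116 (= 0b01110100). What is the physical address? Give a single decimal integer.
Answer: 868

Derivation:
vaddr = 116 = 0b01110100
Split: l1_idx=1, l2_idx=3, offset=4
L1[1] = 2
L2[2][3] = 54
paddr = 54 * 16 + 4 = 868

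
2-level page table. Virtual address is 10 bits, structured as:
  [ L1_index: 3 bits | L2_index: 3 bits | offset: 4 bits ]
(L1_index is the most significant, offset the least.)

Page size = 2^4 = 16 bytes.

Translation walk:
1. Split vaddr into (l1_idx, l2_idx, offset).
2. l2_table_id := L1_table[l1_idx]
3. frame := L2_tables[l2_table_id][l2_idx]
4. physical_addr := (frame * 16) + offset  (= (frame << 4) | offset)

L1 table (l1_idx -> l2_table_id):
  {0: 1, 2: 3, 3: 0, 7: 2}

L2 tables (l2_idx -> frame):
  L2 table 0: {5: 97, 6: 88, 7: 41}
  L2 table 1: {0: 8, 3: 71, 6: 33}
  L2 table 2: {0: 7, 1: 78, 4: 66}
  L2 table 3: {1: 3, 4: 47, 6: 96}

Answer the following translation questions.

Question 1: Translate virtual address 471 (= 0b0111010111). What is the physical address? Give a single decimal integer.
Answer: 1559

Derivation:
vaddr = 471 = 0b0111010111
Split: l1_idx=3, l2_idx=5, offset=7
L1[3] = 0
L2[0][5] = 97
paddr = 97 * 16 + 7 = 1559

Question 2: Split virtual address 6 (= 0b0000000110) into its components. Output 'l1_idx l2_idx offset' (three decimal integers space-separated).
vaddr = 6 = 0b0000000110
  top 3 bits -> l1_idx = 0
  next 3 bits -> l2_idx = 0
  bottom 4 bits -> offset = 6

Answer: 0 0 6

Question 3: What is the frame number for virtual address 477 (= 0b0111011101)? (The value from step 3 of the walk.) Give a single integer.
vaddr = 477: l1_idx=3, l2_idx=5
L1[3] = 0; L2[0][5] = 97

Answer: 97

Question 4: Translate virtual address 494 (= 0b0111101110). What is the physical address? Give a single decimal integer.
Answer: 1422

Derivation:
vaddr = 494 = 0b0111101110
Split: l1_idx=3, l2_idx=6, offset=14
L1[3] = 0
L2[0][6] = 88
paddr = 88 * 16 + 14 = 1422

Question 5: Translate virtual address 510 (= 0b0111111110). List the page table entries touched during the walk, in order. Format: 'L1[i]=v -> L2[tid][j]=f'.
Answer: L1[3]=0 -> L2[0][7]=41

Derivation:
vaddr = 510 = 0b0111111110
Split: l1_idx=3, l2_idx=7, offset=14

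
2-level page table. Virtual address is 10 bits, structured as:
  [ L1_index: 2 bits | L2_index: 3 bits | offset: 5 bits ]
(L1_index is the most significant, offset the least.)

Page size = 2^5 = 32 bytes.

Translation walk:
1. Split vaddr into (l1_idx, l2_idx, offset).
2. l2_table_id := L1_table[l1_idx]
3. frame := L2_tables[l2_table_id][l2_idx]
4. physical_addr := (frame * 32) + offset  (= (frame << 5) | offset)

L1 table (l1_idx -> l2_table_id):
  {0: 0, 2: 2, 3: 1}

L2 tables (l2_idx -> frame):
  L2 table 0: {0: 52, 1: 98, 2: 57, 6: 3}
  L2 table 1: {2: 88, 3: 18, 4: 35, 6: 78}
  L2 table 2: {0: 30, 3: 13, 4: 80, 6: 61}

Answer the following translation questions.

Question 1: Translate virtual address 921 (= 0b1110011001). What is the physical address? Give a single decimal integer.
vaddr = 921 = 0b1110011001
Split: l1_idx=3, l2_idx=4, offset=25
L1[3] = 1
L2[1][4] = 35
paddr = 35 * 32 + 25 = 1145

Answer: 1145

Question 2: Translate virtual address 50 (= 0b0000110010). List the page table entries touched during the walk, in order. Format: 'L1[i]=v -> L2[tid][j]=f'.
vaddr = 50 = 0b0000110010
Split: l1_idx=0, l2_idx=1, offset=18

Answer: L1[0]=0 -> L2[0][1]=98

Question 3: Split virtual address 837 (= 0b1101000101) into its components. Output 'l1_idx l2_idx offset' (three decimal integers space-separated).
vaddr = 837 = 0b1101000101
  top 2 bits -> l1_idx = 3
  next 3 bits -> l2_idx = 2
  bottom 5 bits -> offset = 5

Answer: 3 2 5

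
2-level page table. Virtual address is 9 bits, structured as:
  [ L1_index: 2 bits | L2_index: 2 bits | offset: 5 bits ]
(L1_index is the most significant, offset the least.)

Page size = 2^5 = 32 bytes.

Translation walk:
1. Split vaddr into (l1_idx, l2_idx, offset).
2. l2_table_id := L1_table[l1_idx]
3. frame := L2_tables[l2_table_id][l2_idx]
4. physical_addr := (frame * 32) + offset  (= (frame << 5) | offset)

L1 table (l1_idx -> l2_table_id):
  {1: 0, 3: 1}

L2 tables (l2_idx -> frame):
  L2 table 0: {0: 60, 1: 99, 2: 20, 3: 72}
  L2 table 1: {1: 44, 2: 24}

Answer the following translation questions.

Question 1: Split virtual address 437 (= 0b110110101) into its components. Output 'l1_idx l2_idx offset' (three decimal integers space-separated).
vaddr = 437 = 0b110110101
  top 2 bits -> l1_idx = 3
  next 2 bits -> l2_idx = 1
  bottom 5 bits -> offset = 21

Answer: 3 1 21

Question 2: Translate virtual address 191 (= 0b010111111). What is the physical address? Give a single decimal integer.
vaddr = 191 = 0b010111111
Split: l1_idx=1, l2_idx=1, offset=31
L1[1] = 0
L2[0][1] = 99
paddr = 99 * 32 + 31 = 3199

Answer: 3199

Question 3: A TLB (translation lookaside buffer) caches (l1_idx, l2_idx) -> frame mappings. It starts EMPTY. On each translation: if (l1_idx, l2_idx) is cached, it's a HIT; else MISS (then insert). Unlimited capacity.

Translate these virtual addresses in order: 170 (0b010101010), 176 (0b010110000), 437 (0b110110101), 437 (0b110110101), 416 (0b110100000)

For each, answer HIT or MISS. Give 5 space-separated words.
vaddr=170: (1,1) not in TLB -> MISS, insert
vaddr=176: (1,1) in TLB -> HIT
vaddr=437: (3,1) not in TLB -> MISS, insert
vaddr=437: (3,1) in TLB -> HIT
vaddr=416: (3,1) in TLB -> HIT

Answer: MISS HIT MISS HIT HIT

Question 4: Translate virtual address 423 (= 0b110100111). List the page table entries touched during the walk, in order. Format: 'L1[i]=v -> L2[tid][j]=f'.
vaddr = 423 = 0b110100111
Split: l1_idx=3, l2_idx=1, offset=7

Answer: L1[3]=1 -> L2[1][1]=44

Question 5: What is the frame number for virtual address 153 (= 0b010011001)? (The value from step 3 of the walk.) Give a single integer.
Answer: 60

Derivation:
vaddr = 153: l1_idx=1, l2_idx=0
L1[1] = 0; L2[0][0] = 60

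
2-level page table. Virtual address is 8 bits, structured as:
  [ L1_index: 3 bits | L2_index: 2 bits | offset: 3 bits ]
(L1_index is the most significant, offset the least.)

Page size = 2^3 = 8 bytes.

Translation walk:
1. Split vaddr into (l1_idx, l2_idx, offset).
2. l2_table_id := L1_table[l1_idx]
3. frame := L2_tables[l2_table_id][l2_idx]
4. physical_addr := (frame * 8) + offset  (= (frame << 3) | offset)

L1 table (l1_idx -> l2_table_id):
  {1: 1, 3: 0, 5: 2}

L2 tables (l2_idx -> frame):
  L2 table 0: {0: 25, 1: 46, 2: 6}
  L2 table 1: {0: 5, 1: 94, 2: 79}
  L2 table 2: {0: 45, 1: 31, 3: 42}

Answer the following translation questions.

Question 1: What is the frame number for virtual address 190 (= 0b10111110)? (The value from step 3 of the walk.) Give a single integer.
Answer: 42

Derivation:
vaddr = 190: l1_idx=5, l2_idx=3
L1[5] = 2; L2[2][3] = 42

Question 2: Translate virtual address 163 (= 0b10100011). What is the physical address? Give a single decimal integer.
vaddr = 163 = 0b10100011
Split: l1_idx=5, l2_idx=0, offset=3
L1[5] = 2
L2[2][0] = 45
paddr = 45 * 8 + 3 = 363

Answer: 363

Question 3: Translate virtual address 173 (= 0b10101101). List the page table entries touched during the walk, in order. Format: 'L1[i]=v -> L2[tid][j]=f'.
vaddr = 173 = 0b10101101
Split: l1_idx=5, l2_idx=1, offset=5

Answer: L1[5]=2 -> L2[2][1]=31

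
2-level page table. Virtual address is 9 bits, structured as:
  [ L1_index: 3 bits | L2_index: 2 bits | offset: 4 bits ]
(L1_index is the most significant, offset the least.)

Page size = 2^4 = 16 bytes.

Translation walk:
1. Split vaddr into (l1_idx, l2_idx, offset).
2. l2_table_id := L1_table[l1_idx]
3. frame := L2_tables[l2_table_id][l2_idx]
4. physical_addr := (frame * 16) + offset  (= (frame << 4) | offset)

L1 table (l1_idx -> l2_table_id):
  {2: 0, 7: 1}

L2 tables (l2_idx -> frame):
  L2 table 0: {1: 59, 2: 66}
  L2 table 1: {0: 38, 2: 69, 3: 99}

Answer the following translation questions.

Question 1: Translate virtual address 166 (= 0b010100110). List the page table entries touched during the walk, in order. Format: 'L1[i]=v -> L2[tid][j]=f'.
Answer: L1[2]=0 -> L2[0][2]=66

Derivation:
vaddr = 166 = 0b010100110
Split: l1_idx=2, l2_idx=2, offset=6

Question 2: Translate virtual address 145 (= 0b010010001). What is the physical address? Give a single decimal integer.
Answer: 945

Derivation:
vaddr = 145 = 0b010010001
Split: l1_idx=2, l2_idx=1, offset=1
L1[2] = 0
L2[0][1] = 59
paddr = 59 * 16 + 1 = 945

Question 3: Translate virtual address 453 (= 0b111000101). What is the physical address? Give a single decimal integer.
Answer: 613

Derivation:
vaddr = 453 = 0b111000101
Split: l1_idx=7, l2_idx=0, offset=5
L1[7] = 1
L2[1][0] = 38
paddr = 38 * 16 + 5 = 613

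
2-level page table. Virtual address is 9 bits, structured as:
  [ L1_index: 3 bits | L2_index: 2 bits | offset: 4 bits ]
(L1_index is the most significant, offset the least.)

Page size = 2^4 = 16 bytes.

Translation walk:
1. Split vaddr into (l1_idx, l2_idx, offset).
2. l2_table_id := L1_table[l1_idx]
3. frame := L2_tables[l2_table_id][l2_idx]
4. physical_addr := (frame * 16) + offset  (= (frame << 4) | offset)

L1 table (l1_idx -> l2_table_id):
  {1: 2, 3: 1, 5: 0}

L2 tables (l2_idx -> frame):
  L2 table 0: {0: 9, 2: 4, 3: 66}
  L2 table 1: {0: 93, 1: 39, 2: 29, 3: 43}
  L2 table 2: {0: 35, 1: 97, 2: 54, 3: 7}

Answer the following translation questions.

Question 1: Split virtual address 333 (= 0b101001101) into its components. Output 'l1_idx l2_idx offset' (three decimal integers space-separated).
Answer: 5 0 13

Derivation:
vaddr = 333 = 0b101001101
  top 3 bits -> l1_idx = 5
  next 2 bits -> l2_idx = 0
  bottom 4 bits -> offset = 13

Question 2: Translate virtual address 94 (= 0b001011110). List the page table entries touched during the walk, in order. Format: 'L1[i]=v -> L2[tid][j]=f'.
Answer: L1[1]=2 -> L2[2][1]=97

Derivation:
vaddr = 94 = 0b001011110
Split: l1_idx=1, l2_idx=1, offset=14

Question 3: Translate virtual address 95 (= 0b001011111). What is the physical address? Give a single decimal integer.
vaddr = 95 = 0b001011111
Split: l1_idx=1, l2_idx=1, offset=15
L1[1] = 2
L2[2][1] = 97
paddr = 97 * 16 + 15 = 1567

Answer: 1567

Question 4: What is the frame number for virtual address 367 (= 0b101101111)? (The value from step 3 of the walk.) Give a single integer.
vaddr = 367: l1_idx=5, l2_idx=2
L1[5] = 0; L2[0][2] = 4

Answer: 4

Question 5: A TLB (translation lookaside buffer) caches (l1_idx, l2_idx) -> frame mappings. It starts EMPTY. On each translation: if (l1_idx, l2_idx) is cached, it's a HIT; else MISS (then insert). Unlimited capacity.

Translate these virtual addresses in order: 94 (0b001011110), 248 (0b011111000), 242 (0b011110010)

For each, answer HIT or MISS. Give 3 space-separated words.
vaddr=94: (1,1) not in TLB -> MISS, insert
vaddr=248: (3,3) not in TLB -> MISS, insert
vaddr=242: (3,3) in TLB -> HIT

Answer: MISS MISS HIT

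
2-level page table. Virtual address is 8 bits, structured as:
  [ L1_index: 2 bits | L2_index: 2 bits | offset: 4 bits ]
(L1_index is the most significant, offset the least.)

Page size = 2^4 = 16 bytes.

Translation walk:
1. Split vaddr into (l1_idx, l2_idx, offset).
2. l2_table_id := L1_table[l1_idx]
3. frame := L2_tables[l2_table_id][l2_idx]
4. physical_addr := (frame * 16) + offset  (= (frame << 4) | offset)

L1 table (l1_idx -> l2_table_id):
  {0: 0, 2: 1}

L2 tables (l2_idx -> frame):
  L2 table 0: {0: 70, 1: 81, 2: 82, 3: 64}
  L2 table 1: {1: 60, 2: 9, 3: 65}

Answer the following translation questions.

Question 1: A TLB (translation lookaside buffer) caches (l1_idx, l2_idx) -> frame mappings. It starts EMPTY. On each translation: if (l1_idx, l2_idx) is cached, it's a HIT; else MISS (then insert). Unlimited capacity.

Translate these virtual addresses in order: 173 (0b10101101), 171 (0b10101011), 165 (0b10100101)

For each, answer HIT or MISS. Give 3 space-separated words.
Answer: MISS HIT HIT

Derivation:
vaddr=173: (2,2) not in TLB -> MISS, insert
vaddr=171: (2,2) in TLB -> HIT
vaddr=165: (2,2) in TLB -> HIT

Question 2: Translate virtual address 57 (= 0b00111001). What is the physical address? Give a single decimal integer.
Answer: 1033

Derivation:
vaddr = 57 = 0b00111001
Split: l1_idx=0, l2_idx=3, offset=9
L1[0] = 0
L2[0][3] = 64
paddr = 64 * 16 + 9 = 1033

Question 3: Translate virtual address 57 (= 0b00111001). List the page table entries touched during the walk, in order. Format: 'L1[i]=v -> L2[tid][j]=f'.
Answer: L1[0]=0 -> L2[0][3]=64

Derivation:
vaddr = 57 = 0b00111001
Split: l1_idx=0, l2_idx=3, offset=9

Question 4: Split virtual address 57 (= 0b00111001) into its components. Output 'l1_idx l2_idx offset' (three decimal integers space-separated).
Answer: 0 3 9

Derivation:
vaddr = 57 = 0b00111001
  top 2 bits -> l1_idx = 0
  next 2 bits -> l2_idx = 3
  bottom 4 bits -> offset = 9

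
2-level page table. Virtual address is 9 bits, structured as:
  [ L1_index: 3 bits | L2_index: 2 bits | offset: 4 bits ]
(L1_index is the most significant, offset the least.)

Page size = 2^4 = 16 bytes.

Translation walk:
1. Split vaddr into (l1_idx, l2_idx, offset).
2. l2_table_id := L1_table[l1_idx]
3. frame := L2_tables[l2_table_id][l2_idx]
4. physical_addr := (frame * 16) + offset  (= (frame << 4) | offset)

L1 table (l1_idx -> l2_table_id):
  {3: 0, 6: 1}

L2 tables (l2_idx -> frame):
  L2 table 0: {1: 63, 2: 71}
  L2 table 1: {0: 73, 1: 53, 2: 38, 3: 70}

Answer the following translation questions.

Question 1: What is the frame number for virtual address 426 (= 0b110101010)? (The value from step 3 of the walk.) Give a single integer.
Answer: 38

Derivation:
vaddr = 426: l1_idx=6, l2_idx=2
L1[6] = 1; L2[1][2] = 38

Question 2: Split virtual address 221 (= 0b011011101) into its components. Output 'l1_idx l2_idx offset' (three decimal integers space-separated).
vaddr = 221 = 0b011011101
  top 3 bits -> l1_idx = 3
  next 2 bits -> l2_idx = 1
  bottom 4 bits -> offset = 13

Answer: 3 1 13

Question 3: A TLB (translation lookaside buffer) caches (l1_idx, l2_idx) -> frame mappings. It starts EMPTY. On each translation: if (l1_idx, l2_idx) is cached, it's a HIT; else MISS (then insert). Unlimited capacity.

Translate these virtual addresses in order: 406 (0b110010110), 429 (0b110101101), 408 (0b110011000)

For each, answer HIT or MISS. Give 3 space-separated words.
vaddr=406: (6,1) not in TLB -> MISS, insert
vaddr=429: (6,2) not in TLB -> MISS, insert
vaddr=408: (6,1) in TLB -> HIT

Answer: MISS MISS HIT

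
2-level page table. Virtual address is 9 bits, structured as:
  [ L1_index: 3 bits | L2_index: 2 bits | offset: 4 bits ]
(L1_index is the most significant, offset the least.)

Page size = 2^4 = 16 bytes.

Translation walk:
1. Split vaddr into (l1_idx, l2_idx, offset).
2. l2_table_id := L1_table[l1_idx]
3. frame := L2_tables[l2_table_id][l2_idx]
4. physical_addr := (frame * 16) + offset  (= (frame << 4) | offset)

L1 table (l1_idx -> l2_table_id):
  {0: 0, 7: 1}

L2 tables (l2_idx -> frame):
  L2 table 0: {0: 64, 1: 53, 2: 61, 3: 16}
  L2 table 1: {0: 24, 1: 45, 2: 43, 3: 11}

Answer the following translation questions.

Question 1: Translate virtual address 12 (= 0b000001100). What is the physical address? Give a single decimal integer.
Answer: 1036

Derivation:
vaddr = 12 = 0b000001100
Split: l1_idx=0, l2_idx=0, offset=12
L1[0] = 0
L2[0][0] = 64
paddr = 64 * 16 + 12 = 1036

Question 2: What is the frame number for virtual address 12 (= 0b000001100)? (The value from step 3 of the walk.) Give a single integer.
Answer: 64

Derivation:
vaddr = 12: l1_idx=0, l2_idx=0
L1[0] = 0; L2[0][0] = 64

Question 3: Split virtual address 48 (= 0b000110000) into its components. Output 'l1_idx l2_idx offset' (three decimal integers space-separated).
Answer: 0 3 0

Derivation:
vaddr = 48 = 0b000110000
  top 3 bits -> l1_idx = 0
  next 2 bits -> l2_idx = 3
  bottom 4 bits -> offset = 0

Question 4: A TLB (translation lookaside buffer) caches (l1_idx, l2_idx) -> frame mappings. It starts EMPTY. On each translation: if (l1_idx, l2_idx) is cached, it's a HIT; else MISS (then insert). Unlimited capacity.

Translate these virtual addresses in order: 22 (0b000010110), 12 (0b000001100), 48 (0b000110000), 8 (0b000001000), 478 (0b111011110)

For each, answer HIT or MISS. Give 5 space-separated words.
Answer: MISS MISS MISS HIT MISS

Derivation:
vaddr=22: (0,1) not in TLB -> MISS, insert
vaddr=12: (0,0) not in TLB -> MISS, insert
vaddr=48: (0,3) not in TLB -> MISS, insert
vaddr=8: (0,0) in TLB -> HIT
vaddr=478: (7,1) not in TLB -> MISS, insert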